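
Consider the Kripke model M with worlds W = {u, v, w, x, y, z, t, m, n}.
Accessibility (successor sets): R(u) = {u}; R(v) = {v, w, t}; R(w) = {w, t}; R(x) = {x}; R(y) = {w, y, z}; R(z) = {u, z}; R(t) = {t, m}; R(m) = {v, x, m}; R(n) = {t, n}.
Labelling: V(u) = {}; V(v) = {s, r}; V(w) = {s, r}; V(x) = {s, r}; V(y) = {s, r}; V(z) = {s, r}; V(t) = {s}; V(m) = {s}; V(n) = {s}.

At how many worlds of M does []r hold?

2

Let φ = []r. Evaluate φ at each world:
  u (successors {u}): φ is false.
  v (successors {v, w, t}): φ is false.
  w (successors {w, t}): φ is false.
  x (successors {x}): φ is true.
  y (successors {w, y, z}): φ is true.
  z (successors {u, z}): φ is false.
  t (successors {t, m}): φ is false.
  m (successors {v, x, m}): φ is false.
  n (successors {t, n}): φ is false.
For instance, at m:
  At m: []r requires r at every successor {v, x, m}.
    r fails at m, so []r is false at m.
Satisfying worlds: {x, y}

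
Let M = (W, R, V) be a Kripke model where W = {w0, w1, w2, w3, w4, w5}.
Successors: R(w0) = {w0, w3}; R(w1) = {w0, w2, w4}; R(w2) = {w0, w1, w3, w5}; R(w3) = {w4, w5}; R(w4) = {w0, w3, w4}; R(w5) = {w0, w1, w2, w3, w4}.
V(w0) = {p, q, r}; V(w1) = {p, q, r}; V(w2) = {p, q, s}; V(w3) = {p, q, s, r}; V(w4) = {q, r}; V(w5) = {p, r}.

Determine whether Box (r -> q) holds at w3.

Recall that Box ψ holds at a world iff ψ holds at every accessible world, and Dia ψ holds iff ψ holds at some accessible world.
At w3: Box (r -> q) requires r -> q at every successor {w4, w5}.
  r -> q fails at w5, so Box (r -> q) is false at w3.

No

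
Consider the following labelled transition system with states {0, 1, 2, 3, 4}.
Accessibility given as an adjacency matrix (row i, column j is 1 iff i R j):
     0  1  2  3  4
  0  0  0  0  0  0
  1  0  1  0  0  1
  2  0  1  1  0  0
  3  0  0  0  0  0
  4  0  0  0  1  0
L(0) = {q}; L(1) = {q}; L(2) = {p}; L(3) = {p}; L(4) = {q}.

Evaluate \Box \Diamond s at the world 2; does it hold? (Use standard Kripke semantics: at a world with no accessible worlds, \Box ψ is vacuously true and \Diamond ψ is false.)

At 2: \Box \Diamond s requires \Diamond s at every successor {1, 2}.
  \Diamond s fails at 1, so \Box \Diamond s is false at 2.
    At 1: \Diamond s requires s at some successor in {1, 4}.
      At 1: s is false.
      At 4: s is false.
    So \Diamond s is false at 1.

No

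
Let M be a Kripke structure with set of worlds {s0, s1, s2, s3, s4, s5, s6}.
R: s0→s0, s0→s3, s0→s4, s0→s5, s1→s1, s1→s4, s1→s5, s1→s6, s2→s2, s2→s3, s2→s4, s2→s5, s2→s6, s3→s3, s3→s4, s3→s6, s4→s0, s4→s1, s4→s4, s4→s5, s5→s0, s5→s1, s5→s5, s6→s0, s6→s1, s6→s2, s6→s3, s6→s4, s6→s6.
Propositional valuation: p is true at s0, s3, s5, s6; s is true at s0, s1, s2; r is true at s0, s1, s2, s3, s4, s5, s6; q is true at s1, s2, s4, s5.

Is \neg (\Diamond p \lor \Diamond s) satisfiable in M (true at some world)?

No

Recall that \Diamond ψ holds at a world iff ψ holds at some accessible world.
Let φ = \neg (\Diamond p \lor \Diamond s). Evaluate φ at each world:
  s0 (successors {s0, s3, s4, s5}): φ is false.
  s1 (successors {s1, s4, s5, s6}): φ is false.
  s2 (successors {s2, s3, s4, s5, s6}): φ is false.
  s3 (successors {s3, s4, s6}): φ is false.
  s4 (successors {s0, s1, s4, s5}): φ is false.
  s5 (successors {s0, s1, s5}): φ is false.
  s6 (successors {s0, s1, s2, s3, s4, s6}): φ is false.
For instance, at s6:
  At s6: \Diamond p \lor \Diamond s is true, so \neg (\Diamond p \lor \Diamond s) is false.
    At s6: \Diamond p is true, \Diamond s is true, so \Diamond p \lor \Diamond s is true.
      At s6: \Diamond p requires p at some successor in {s0, s1, s2, s3, s4, s6}.
        p holds at s0, so \Diamond p is true at s6.
      At s6: \Diamond s requires s at some successor in {s0, s1, s2, s3, s4, s6}.
        s holds at s0, so \Diamond s is true at s6.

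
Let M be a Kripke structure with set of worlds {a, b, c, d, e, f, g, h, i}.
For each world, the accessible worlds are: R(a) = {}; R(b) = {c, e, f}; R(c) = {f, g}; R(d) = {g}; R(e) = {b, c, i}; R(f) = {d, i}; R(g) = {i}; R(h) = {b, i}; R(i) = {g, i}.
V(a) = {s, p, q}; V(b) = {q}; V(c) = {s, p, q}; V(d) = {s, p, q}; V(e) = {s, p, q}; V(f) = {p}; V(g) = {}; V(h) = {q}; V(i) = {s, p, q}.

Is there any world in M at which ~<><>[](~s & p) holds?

Yes

Let φ = ~<><>[](~s & p). Evaluate φ at each world:
  a (successors ∅): φ is true.
  b (successors {c, e, f}): φ is true.
  c (successors {f, g}): φ is true.
  d (successors {g}): φ is true.
  e (successors {b, c, i}): φ is true.
  f (successors {d, i}): φ is true.
  g (successors {i}): φ is true.
  h (successors {b, i}): φ is true.
  i (successors {g, i}): φ is true.
Detail at a (witness):
  At a: <><>[](~s & p) is false, so ~<><>[](~s & p) is true.
    At a: no accessible worlds, so <><>[](~s & p) is false.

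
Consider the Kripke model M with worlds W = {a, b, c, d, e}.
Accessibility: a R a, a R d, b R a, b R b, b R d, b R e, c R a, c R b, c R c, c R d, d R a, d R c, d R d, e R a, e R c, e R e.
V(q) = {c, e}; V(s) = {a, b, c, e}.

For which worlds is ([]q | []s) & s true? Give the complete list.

e

Let φ = ([]q | []s) & s. Evaluate φ at each world:
  a (successors {a, d}): φ is false.
  b (successors {a, b, d, e}): φ is false.
  c (successors {a, b, c, d}): φ is false.
  d (successors {a, c, d}): φ is false.
  e (successors {a, c, e}): φ is true.
For instance, at b:
  At b: []q | []s is false, s is true, so ([]q | []s) & s is false.
    At b: []q is false, []s is false, so []q | []s is false.
      At b: []q requires q at every successor {a, b, d, e}.
        q fails at a, so []q is false at b.
      At b: []s requires s at every successor {a, b, d, e}.
        s fails at d, so []s is false at b.
Satisfying worlds: {e}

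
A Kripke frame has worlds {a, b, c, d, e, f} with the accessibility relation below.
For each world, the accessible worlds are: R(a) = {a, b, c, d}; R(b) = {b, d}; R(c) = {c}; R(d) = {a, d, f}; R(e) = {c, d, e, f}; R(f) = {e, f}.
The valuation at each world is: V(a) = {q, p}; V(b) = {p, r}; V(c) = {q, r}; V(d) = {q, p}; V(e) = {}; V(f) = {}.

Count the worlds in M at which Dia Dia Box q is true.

5

Let φ = Dia Dia Box q. Evaluate φ at each world:
  a (successors {a, b, c, d}): φ is true.
  b (successors {b, d}): φ is false.
  c (successors {c}): φ is true.
  d (successors {a, d, f}): φ is true.
  e (successors {c, d, e, f}): φ is true.
  f (successors {e, f}): φ is true.
For instance, at a:
  At a: Dia Dia Box q requires Dia Box q at some successor in {a, b, c, d}.
    Dia Box q holds at a, so Dia Dia Box q is true at a.
      At a: Dia Box q requires Box q at some successor in {a, b, c, d}.
        Box q holds at c, so Dia Box q is true at a.
Satisfying worlds: {a, c, d, e, f}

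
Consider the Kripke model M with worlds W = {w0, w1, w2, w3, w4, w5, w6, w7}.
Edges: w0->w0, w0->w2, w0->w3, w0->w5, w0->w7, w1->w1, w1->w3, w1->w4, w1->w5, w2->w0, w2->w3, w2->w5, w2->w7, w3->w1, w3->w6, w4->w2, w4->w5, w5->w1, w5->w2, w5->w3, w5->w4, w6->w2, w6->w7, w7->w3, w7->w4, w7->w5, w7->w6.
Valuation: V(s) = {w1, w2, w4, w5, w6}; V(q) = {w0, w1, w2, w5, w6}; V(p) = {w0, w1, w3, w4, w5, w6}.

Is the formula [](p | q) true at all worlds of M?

No

Let φ = [](p | q). Evaluate φ at each world:
  w0 (successors {w0, w2, w3, w5, w7}): φ is false.
  w1 (successors {w1, w3, w4, w5}): φ is true.
  w2 (successors {w0, w3, w5, w7}): φ is false.
  w3 (successors {w1, w6}): φ is true.
  w4 (successors {w2, w5}): φ is true.
  w5 (successors {w1, w2, w3, w4}): φ is true.
  w6 (successors {w2, w7}): φ is false.
  w7 (successors {w3, w4, w5, w6}): φ is true.
Detail at w0 (counterexample):
  At w0: [](p | q) requires p | q at every successor {w0, w2, w3, w5, w7}.
    p | q fails at w7, so [](p | q) is false at w0.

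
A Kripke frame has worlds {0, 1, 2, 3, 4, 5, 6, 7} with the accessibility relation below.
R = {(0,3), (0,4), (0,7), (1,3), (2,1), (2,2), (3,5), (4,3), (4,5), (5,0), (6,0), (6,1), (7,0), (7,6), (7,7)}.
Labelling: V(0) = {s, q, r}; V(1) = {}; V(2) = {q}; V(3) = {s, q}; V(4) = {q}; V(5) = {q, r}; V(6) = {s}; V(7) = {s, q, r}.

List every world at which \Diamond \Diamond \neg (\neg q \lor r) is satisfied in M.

Recall that \Diamond ψ holds at a world iff ψ holds at some accessible world.
Let φ = \Diamond \Diamond \neg (\neg q \lor r). Evaluate φ at each world:
  0 (successors {3, 4, 7}): φ is true.
  1 (successors {3}): φ is false.
  2 (successors {1, 2}): φ is true.
  3 (successors {5}): φ is false.
  4 (successors {3, 5}): φ is false.
  5 (successors {0}): φ is true.
  6 (successors {0, 1}): φ is true.
  7 (successors {0, 6, 7}): φ is true.
For instance, at 2:
  At 2: \Diamond \Diamond \neg (\neg q \lor r) requires \Diamond \neg (\neg q \lor r) at some successor in {1, 2}.
    \Diamond \neg (\neg q \lor r) holds at 1, so \Diamond \Diamond \neg (\neg q \lor r) is true at 2.
      At 1: \Diamond \neg (\neg q \lor r) requires \neg (\neg q \lor r) at some successor in {3}.
        \neg (\neg q \lor r) holds at 3, so \Diamond \neg (\neg q \lor r) is true at 1.
Satisfying worlds: {0, 2, 5, 6, 7}

0, 2, 5, 6, 7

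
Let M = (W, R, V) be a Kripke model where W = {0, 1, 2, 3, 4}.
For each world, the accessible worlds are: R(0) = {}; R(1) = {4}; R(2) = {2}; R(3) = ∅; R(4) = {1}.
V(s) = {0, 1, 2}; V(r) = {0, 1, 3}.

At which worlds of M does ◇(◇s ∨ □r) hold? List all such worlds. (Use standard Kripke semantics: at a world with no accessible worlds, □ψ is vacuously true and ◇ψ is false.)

Let φ = ◇(◇s ∨ □r). Evaluate φ at each world:
  0 (successors ∅): φ is false.
  1 (successors {4}): φ is true.
  2 (successors {2}): φ is true.
  3 (successors ∅): φ is false.
  4 (successors {1}): φ is false.
For instance, at 4:
  At 4: ◇(◇s ∨ □r) requires ◇s ∨ □r at some successor in {1}.
    At 1: ◇s ∨ □r is false.
  So ◇(◇s ∨ □r) is false at 4.
Satisfying worlds: {1, 2}

1, 2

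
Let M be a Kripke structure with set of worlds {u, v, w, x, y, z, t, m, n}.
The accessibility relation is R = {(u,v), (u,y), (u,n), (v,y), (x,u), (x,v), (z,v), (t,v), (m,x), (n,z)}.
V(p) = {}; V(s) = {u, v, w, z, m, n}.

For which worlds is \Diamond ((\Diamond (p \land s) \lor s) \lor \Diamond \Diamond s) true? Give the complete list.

u, x, z, t, m, n

Recall that \Diamond ψ holds at a world iff ψ holds at some accessible world.
Let φ = \Diamond ((\Diamond (p \land s) \lor s) \lor \Diamond \Diamond s). Evaluate φ at each world:
  u (successors {v, y, n}): φ is true.
  v (successors {y}): φ is false.
  w (successors ∅): φ is false.
  x (successors {u, v}): φ is true.
  y (successors ∅): φ is false.
  z (successors {v}): φ is true.
  t (successors {v}): φ is true.
  m (successors {x}): φ is true.
  n (successors {z}): φ is true.
For instance, at n:
  At n: \Diamond ((\Diamond (p \land s) \lor s) \lor \Diamond \Diamond s) requires (\Diamond (p \land s) \lor s) \lor \Diamond \Diamond s at some successor in {z}.
    (\Diamond (p \land s) \lor s) \lor \Diamond \Diamond s holds at z, so \Diamond ((\Diamond (p \land s) \lor s) \lor \Diamond \Diamond s) is true at n.
      At z: \Diamond (p \land s) \lor s is true, \Diamond \Diamond s is false, so (\Diamond (p \land s) \lor s) \lor \Diamond \Diamond s is true.
Satisfying worlds: {u, x, z, t, m, n}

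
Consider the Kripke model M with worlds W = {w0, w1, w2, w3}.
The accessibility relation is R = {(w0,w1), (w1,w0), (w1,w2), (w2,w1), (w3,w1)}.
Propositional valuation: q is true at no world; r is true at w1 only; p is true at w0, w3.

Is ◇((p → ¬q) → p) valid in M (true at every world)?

No

Recall that ◇ψ holds at a world iff ψ holds at some accessible world.
Let φ = ◇((p → ¬q) → p). Evaluate φ at each world:
  w0 (successors {w1}): φ is false.
  w1 (successors {w0, w2}): φ is true.
  w2 (successors {w1}): φ is false.
  w3 (successors {w1}): φ is false.
Detail at w0 (counterexample):
  At w0: ◇((p → ¬q) → p) requires (p → ¬q) → p at some successor in {w1}.
    At w1: (p → ¬q) → p is false.
  So ◇((p → ¬q) → p) is false at w0.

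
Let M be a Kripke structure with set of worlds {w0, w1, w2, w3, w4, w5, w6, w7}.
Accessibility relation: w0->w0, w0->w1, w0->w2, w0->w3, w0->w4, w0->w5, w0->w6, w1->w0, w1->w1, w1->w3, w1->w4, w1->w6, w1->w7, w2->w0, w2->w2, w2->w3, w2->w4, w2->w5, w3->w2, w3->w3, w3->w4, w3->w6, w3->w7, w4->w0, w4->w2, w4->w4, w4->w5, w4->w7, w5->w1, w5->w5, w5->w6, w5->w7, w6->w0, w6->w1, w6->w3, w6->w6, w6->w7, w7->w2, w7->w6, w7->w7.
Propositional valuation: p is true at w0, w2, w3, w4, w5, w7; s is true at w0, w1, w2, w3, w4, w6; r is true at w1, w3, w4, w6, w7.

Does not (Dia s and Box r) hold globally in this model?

Recall that Box ψ holds at a world iff ψ holds at every accessible world, and Dia ψ holds iff ψ holds at some accessible world.
Let φ = not (Dia s and Box r). Evaluate φ at each world:
  w0 (successors {w0, w1, w2, w3, w4, w5, w6}): φ is true.
  w1 (successors {w0, w1, w3, w4, w6, w7}): φ is true.
  w2 (successors {w0, w2, w3, w4, w5}): φ is true.
  w3 (successors {w2, w3, w4, w6, w7}): φ is true.
  w4 (successors {w0, w2, w4, w5, w7}): φ is true.
  w5 (successors {w1, w5, w6, w7}): φ is true.
  w6 (successors {w0, w1, w3, w6, w7}): φ is true.
  w7 (successors {w2, w6, w7}): φ is true.
For instance, at w3:
  At w3: Dia s and Box r is false, so not (Dia s and Box r) is true.
    At w3: Dia s is true, Box r is false, so Dia s and Box r is false.
      At w3: Dia s requires s at some successor in {w2, w3, w4, w6, w7}.
        s holds at w2, so Dia s is true at w3.
      At w3: Box r requires r at every successor {w2, w3, w4, w6, w7}.
        r fails at w2, so Box r is false at w3.

Yes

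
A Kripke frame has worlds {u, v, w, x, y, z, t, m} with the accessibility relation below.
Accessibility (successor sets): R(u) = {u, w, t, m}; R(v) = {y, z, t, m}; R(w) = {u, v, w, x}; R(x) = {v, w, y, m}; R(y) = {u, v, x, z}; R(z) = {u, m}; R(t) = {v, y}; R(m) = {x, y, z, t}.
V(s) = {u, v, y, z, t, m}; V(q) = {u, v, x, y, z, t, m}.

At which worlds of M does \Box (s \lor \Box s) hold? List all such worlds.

Recall that \Box ψ holds at a world iff ψ holds at every accessible world, and \Diamond ψ holds iff ψ holds at some accessible world.
Let φ = \Box (s \lor \Box s). Evaluate φ at each world:
  u (successors {u, w, t, m}): φ is false.
  v (successors {y, z, t, m}): φ is true.
  w (successors {u, v, w, x}): φ is false.
  x (successors {v, w, y, m}): φ is false.
  y (successors {u, v, x, z}): φ is false.
  z (successors {u, m}): φ is true.
  t (successors {v, y}): φ is true.
  m (successors {x, y, z, t}): φ is false.
For instance, at w:
  At w: \Box (s \lor \Box s) requires s \lor \Box s at every successor {u, v, w, x}.
    s \lor \Box s fails at w, so \Box (s \lor \Box s) is false at w.
      At w: s is false, \Box s is false, so s \lor \Box s is false.
Satisfying worlds: {v, z, t}

v, z, t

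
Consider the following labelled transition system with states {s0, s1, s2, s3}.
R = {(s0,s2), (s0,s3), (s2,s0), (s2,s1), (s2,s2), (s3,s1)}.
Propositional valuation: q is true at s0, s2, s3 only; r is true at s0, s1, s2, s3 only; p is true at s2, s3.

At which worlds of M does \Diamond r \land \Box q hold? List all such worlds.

Let φ = \Diamond r \land \Box q. Evaluate φ at each world:
  s0 (successors {s2, s3}): φ is true.
  s1 (successors ∅): φ is false.
  s2 (successors {s0, s1, s2}): φ is false.
  s3 (successors {s1}): φ is false.
For instance, at s2:
  At s2: \Diamond r is true, \Box q is false, so \Diamond r \land \Box q is false.
    At s2: \Diamond r requires r at some successor in {s0, s1, s2}.
      r holds at s0, so \Diamond r is true at s2.
    At s2: \Box q requires q at every successor {s0, s1, s2}.
      q fails at s1, so \Box q is false at s2.
Satisfying worlds: {s0}

s0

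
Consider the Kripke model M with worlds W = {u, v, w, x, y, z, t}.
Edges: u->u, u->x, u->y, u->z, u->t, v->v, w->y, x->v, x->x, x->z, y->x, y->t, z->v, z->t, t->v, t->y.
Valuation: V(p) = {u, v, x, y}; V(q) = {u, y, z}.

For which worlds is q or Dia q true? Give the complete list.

Let φ = q or Dia q. Evaluate φ at each world:
  u (successors {u, x, y, z, t}): φ is true.
  v (successors {v}): φ is false.
  w (successors {y}): φ is true.
  x (successors {v, x, z}): φ is true.
  y (successors {x, t}): φ is true.
  z (successors {v, t}): φ is true.
  t (successors {v, y}): φ is true.
For instance, at x:
  At x: q is false, Dia q is true, so q or Dia q is true.
    At x: Dia q requires q at some successor in {v, x, z}.
      q holds at z, so Dia q is true at x.
Satisfying worlds: {u, w, x, y, z, t}

u, w, x, y, z, t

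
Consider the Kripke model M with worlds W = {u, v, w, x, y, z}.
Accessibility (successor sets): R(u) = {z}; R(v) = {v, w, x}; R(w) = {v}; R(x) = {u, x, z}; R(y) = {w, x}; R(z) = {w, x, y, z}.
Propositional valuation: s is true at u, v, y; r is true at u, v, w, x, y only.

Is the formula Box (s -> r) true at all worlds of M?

Let φ = Box (s -> r). Evaluate φ at each world:
  u (successors {z}): φ is true.
  v (successors {v, w, x}): φ is true.
  w (successors {v}): φ is true.
  x (successors {u, x, z}): φ is true.
  y (successors {w, x}): φ is true.
  z (successors {w, x, y, z}): φ is true.
For instance, at x:
  At x: Box (s -> r) requires s -> r at every successor {u, x, z}.
    At u: s -> r is true.
    At x: s -> r is true.
    At z: s -> r is true.
  So Box (s -> r) is true at x.

Yes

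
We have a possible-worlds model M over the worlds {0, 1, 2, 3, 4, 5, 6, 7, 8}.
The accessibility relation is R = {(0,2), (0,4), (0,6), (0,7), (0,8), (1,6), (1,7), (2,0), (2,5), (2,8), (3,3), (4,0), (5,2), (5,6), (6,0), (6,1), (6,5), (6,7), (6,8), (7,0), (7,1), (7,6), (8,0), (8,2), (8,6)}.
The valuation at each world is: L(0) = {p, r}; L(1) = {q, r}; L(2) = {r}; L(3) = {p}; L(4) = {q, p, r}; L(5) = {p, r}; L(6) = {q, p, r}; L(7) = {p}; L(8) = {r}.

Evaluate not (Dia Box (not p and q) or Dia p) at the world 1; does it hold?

No

At 1: Dia Box (not p and q) or Dia p is true, so not (Dia Box (not p and q) or Dia p) is false.
  At 1: Dia Box (not p and q) is false, Dia p is true, so Dia Box (not p and q) or Dia p is true.
    At 1: Dia Box (not p and q) requires Box (not p and q) at some successor in {6, 7}.
      At 6: Box (not p and q) is false.
      At 7: Box (not p and q) is false.
    So Dia Box (not p and q) is false at 1.
    At 1: Dia p requires p at some successor in {6, 7}.
      p holds at 6, so Dia p is true at 1.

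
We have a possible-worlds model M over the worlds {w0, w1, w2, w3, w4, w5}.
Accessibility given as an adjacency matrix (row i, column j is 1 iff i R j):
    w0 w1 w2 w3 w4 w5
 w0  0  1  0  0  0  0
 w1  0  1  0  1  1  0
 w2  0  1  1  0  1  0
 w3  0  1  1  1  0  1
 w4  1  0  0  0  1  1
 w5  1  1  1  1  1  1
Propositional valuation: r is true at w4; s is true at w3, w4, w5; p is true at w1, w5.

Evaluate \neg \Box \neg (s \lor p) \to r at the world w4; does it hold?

Yes

At w4: \neg \Box \neg (s \lor p) is true, r is true, so \neg \Box \neg (s \lor p) \to r is true.
  At w4: \Box \neg (s \lor p) is false, so \neg \Box \neg (s \lor p) is true.
    At w4: \Box \neg (s \lor p) requires \neg (s \lor p) at every successor {w0, w4, w5}.
      \neg (s \lor p) fails at w4, so \Box \neg (s \lor p) is false at w4.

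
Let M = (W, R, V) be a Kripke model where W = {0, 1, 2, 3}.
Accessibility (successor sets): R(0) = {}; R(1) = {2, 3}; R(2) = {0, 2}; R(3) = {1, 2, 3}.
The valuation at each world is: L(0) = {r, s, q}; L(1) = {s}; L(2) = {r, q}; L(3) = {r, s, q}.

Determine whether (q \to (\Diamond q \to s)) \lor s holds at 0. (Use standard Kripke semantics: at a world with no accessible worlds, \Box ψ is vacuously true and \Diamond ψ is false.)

Recall that \Diamond ψ holds at a world iff ψ holds at some accessible world.
At 0: q \to (\Diamond q \to s) is true, s is true, so (q \to (\Diamond q \to s)) \lor s is true.
  At 0: q is true, \Diamond q \to s is true, so q \to (\Diamond q \to s) is true.
    At 0: \Diamond q is false, s is true, so \Diamond q \to s is true.
      At 0: no accessible worlds, so \Diamond q is false.

Yes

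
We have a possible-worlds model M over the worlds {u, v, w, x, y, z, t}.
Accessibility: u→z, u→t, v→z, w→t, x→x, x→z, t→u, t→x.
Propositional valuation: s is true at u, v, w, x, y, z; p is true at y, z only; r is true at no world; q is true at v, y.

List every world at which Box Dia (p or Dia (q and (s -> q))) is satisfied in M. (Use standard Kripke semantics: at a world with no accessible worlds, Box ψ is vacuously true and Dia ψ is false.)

Recall that Box ψ holds at a world iff ψ holds at every accessible world, and Dia ψ holds iff ψ holds at some accessible world.
Let φ = Box Dia (p or Dia (q and (s -> q))). Evaluate φ at each world:
  u (successors {z, t}): φ is false.
  v (successors {z}): φ is false.
  w (successors {t}): φ is false.
  x (successors {x, z}): φ is false.
  y (successors ∅): φ is true.
  z (successors ∅): φ is true.
  t (successors {u, x}): φ is true.
For instance, at t:
  At t: Box Dia (p or Dia (q and (s -> q))) requires Dia (p or Dia (q and (s -> q))) at every successor {u, x}.
      At u: Dia (p or Dia (q and (s -> q))) requires p or Dia (q and (s -> q)) at some successor in {z, t}.
        p or Dia (q and (s -> q)) holds at z, so Dia (p or Dia (q and (s -> q))) is true at u.
      At x: Dia (p or Dia (q and (s -> q))) requires p or Dia (q and (s -> q)) at some successor in {x, z}.
        p or Dia (q and (s -> q)) holds at z, so Dia (p or Dia (q and (s -> q))) is true at x.
  So Box Dia (p or Dia (q and (s -> q))) is true at t.
Satisfying worlds: {y, z, t}

y, z, t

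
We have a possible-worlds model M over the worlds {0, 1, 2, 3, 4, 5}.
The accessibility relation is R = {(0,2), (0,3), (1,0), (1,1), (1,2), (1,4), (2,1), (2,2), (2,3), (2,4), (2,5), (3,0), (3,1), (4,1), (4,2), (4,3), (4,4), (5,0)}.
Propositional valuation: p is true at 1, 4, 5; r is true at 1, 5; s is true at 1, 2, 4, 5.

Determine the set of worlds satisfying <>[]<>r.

Let φ = <>[]<>r. Evaluate φ at each world:
  0 (successors {2, 3}): φ is false.
  1 (successors {0, 1, 2, 4}): φ is true.
  2 (successors {1, 2, 3, 4, 5}): φ is true.
  3 (successors {0, 1}): φ is true.
  4 (successors {1, 2, 3, 4}): φ is true.
  5 (successors {0}): φ is true.
For instance, at 0:
  At 0: <>[]<>r requires []<>r at some successor in {2, 3}.
    At 2: []<>r is false.
    At 3: []<>r is false.
  So <>[]<>r is false at 0.
Satisfying worlds: {1, 2, 3, 4, 5}

1, 2, 3, 4, 5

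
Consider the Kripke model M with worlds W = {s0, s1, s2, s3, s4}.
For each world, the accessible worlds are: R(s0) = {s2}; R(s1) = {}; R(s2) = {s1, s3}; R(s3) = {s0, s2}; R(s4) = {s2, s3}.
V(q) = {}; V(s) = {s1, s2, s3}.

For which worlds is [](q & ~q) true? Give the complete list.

s1

Let φ = [](q & ~q). Evaluate φ at each world:
  s0 (successors {s2}): φ is false.
  s1 (successors ∅): φ is true.
  s2 (successors {s1, s3}): φ is false.
  s3 (successors {s0, s2}): φ is false.
  s4 (successors {s2, s3}): φ is false.
For instance, at s4:
  At s4: [](q & ~q) requires q & ~q at every successor {s2, s3}.
    q & ~q fails at s2, so [](q & ~q) is false at s4.
Satisfying worlds: {s1}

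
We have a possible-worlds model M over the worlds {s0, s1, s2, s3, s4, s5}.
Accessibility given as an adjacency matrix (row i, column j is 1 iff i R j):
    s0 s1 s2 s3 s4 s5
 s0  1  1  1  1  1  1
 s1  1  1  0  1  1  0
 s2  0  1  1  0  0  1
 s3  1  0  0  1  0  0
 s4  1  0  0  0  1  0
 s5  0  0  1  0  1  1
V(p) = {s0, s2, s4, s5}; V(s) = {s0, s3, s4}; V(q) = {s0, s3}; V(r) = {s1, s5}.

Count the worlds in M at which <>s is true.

Let φ = <>s. Evaluate φ at each world:
  s0 (successors {s0, s1, s2, s3, s4, s5}): φ is true.
  s1 (successors {s0, s1, s3, s4}): φ is true.
  s2 (successors {s1, s2, s5}): φ is false.
  s3 (successors {s0, s3}): φ is true.
  s4 (successors {s0, s4}): φ is true.
  s5 (successors {s2, s4, s5}): φ is true.
For instance, at s1:
  At s1: <>s requires s at some successor in {s0, s1, s3, s4}.
    s holds at s0, so <>s is true at s1.
Satisfying worlds: {s0, s1, s3, s4, s5}

5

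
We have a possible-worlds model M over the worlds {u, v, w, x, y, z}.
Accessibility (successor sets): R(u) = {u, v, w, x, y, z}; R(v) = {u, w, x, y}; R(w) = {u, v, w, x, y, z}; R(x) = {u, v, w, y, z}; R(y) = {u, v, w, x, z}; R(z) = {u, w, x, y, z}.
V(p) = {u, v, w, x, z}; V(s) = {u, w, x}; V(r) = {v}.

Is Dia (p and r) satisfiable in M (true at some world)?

Yes

Recall that Dia ψ holds at a world iff ψ holds at some accessible world.
Let φ = Dia (p and r). Evaluate φ at each world:
  u (successors {u, v, w, x, y, z}): φ is true.
  v (successors {u, w, x, y}): φ is false.
  w (successors {u, v, w, x, y, z}): φ is true.
  x (successors {u, v, w, y, z}): φ is true.
  y (successors {u, v, w, x, z}): φ is true.
  z (successors {u, w, x, y, z}): φ is false.
Detail at u (witness):
  At u: Dia (p and r) requires p and r at some successor in {u, v, w, x, y, z}.
    p and r holds at v, so Dia (p and r) is true at u.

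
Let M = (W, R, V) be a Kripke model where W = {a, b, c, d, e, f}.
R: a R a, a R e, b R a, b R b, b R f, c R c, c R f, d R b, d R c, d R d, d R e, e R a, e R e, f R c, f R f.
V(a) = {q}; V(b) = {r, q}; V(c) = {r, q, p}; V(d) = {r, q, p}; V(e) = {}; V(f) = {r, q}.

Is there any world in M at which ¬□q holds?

Let φ = ¬□q. Evaluate φ at each world:
  a (successors {a, e}): φ is true.
  b (successors {a, b, f}): φ is false.
  c (successors {c, f}): φ is false.
  d (successors {b, c, d, e}): φ is true.
  e (successors {a, e}): φ is true.
  f (successors {c, f}): φ is false.
Detail at a (witness):
  At a: □q is false, so ¬□q is true.
    At a: □q requires q at every successor {a, e}.
      q fails at e, so □q is false at a.

Yes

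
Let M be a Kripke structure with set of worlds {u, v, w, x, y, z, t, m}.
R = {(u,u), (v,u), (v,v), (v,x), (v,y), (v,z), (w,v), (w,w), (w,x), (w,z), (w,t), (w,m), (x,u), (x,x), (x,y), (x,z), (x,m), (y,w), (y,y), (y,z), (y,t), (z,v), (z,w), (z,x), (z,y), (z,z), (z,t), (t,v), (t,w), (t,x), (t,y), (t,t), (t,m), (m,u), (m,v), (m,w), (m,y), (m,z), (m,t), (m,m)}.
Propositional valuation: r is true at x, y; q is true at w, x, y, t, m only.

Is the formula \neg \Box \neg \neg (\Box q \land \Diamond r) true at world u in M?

Yes

At u: \Box \neg \neg (\Box q \land \Diamond r) is false, so \neg \Box \neg \neg (\Box q \land \Diamond r) is true.
  At u: \Box \neg \neg (\Box q \land \Diamond r) requires \neg \neg (\Box q \land \Diamond r) at every successor {u}.
    \neg \neg (\Box q \land \Diamond r) fails at u, so \Box \neg \neg (\Box q \land \Diamond r) is false at u.
      At u: \neg (\Box q \land \Diamond r) is true, so \neg \neg (\Box q \land \Diamond r) is false.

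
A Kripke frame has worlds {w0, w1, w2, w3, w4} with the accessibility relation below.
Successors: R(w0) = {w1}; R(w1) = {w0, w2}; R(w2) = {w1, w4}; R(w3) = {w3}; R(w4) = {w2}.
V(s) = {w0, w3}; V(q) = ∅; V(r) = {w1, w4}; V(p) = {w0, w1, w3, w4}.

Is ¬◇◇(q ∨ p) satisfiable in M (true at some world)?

No

Let φ = ¬◇◇(q ∨ p). Evaluate φ at each world:
  w0 (successors {w1}): φ is false.
  w1 (successors {w0, w2}): φ is false.
  w2 (successors {w1, w4}): φ is false.
  w3 (successors {w3}): φ is false.
  w4 (successors {w2}): φ is false.
For instance, at w3:
  At w3: ◇◇(q ∨ p) is true, so ¬◇◇(q ∨ p) is false.
    At w3: ◇◇(q ∨ p) requires ◇(q ∨ p) at some successor in {w3}.
      ◇(q ∨ p) holds at w3, so ◇◇(q ∨ p) is true at w3.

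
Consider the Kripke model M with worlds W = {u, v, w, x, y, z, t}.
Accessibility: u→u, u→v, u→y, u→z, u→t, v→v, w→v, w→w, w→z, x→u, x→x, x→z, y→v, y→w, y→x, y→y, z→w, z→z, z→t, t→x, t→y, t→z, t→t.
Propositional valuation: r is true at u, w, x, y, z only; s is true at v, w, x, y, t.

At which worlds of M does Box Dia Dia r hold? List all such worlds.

x, z, t

Recall that Box ψ holds at a world iff ψ holds at every accessible world, and Dia ψ holds iff ψ holds at some accessible world.
Let φ = Box Dia Dia r. Evaluate φ at each world:
  u (successors {u, v, y, z, t}): φ is false.
  v (successors {v}): φ is false.
  w (successors {v, w, z}): φ is false.
  x (successors {u, x, z}): φ is true.
  y (successors {v, w, x, y}): φ is false.
  z (successors {w, z, t}): φ is true.
  t (successors {x, y, z, t}): φ is true.
For instance, at u:
  At u: Box Dia Dia r requires Dia Dia r at every successor {u, v, y, z, t}.
    Dia Dia r fails at v, so Box Dia Dia r is false at u.
      At v: Dia Dia r requires Dia r at some successor in {v}.
        At v: Dia r is false.
      So Dia Dia r is false at v.
Satisfying worlds: {x, z, t}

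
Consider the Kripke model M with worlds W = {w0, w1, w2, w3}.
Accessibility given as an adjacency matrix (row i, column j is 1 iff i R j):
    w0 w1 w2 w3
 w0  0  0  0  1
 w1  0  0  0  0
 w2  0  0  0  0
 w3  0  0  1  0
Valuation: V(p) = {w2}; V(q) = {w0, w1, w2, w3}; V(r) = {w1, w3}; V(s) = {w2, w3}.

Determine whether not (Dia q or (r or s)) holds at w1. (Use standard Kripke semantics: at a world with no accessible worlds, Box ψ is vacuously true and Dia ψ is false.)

Recall that Dia ψ holds at a world iff ψ holds at some accessible world.
At w1: Dia q or (r or s) is true, so not (Dia q or (r or s)) is false.
  At w1: Dia q is false, r or s is true, so Dia q or (r or s) is true.
    At w1: no accessible worlds, so Dia q is false.

No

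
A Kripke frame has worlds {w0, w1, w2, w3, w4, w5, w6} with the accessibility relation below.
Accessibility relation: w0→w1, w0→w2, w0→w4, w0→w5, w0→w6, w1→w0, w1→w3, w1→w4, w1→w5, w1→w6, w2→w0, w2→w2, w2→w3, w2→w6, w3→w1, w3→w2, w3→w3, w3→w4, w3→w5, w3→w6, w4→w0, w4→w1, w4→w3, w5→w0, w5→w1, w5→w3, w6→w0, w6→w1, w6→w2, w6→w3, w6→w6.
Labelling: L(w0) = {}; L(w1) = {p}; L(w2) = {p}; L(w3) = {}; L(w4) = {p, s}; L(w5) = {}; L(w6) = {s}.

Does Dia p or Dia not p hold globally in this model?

Let φ = Dia p or Dia not p. Evaluate φ at each world:
  w0 (successors {w1, w2, w4, w5, w6}): φ is true.
  w1 (successors {w0, w3, w4, w5, w6}): φ is true.
  w2 (successors {w0, w2, w3, w6}): φ is true.
  w3 (successors {w1, w2, w3, w4, w5, w6}): φ is true.
  w4 (successors {w0, w1, w3}): φ is true.
  w5 (successors {w0, w1, w3}): φ is true.
  w6 (successors {w0, w1, w2, w3, w6}): φ is true.
For instance, at w4:
  At w4: Dia p is true, Dia not p is true, so Dia p or Dia not p is true.
    At w4: Dia p requires p at some successor in {w0, w1, w3}.
      p holds at w1, so Dia p is true at w4.
    At w4: Dia not p requires not p at some successor in {w0, w1, w3}.
      not p holds at w0, so Dia not p is true at w4.

Yes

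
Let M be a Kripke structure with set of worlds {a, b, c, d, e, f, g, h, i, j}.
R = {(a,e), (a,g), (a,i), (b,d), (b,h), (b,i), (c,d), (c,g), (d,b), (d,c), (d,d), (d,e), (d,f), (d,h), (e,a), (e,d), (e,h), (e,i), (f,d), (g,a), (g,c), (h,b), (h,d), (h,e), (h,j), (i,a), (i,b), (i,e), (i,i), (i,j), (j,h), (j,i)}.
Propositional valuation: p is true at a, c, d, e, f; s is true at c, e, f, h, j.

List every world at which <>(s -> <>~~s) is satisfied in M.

Let φ = <>(s -> <>~~s). Evaluate φ at each world:
  a (successors {e, g, i}): φ is true.
  b (successors {d, h, i}): φ is true.
  c (successors {d, g}): φ is true.
  d (successors {b, c, d, e, f, h}): φ is true.
  e (successors {a, d, h, i}): φ is true.
  f (successors {d}): φ is true.
  g (successors {a, c}): φ is true.
  h (successors {b, d, e, j}): φ is true.
  i (successors {a, b, e, i, j}): φ is true.
  j (successors {h, i}): φ is true.
For instance, at g:
  At g: <>(s -> <>~~s) requires s -> <>~~s at some successor in {a, c}.
    s -> <>~~s holds at a, so <>(s -> <>~~s) is true at g.
      At a: s is false, <>~~s is true, so s -> <>~~s is true.
Satisfying worlds: {a, b, c, d, e, f, g, h, i, j}

a, b, c, d, e, f, g, h, i, j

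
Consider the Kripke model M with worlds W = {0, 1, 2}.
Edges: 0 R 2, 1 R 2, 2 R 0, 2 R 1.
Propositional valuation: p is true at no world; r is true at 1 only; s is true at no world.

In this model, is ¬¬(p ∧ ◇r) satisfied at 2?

No

At 2: ¬(p ∧ ◇r) is true, so ¬¬(p ∧ ◇r) is false.
  At 2: p ∧ ◇r is false, so ¬(p ∧ ◇r) is true.
    At 2: p is false, ◇r is true, so p ∧ ◇r is false.
      At 2: ◇r requires r at some successor in {0, 1}.
        r holds at 1, so ◇r is true at 2.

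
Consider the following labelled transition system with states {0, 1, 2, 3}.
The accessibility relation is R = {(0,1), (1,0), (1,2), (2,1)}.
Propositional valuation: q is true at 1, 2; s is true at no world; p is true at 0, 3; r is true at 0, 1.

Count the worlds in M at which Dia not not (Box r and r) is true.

Let φ = Dia not not (Box r and r). Evaluate φ at each world:
  0 (successors {1}): φ is false.
  1 (successors {0, 2}): φ is true.
  2 (successors {1}): φ is false.
  3 (successors ∅): φ is false.
For instance, at 1:
  At 1: Dia not not (Box r and r) requires not not (Box r and r) at some successor in {0, 2}.
    not not (Box r and r) holds at 0, so Dia not not (Box r and r) is true at 1.
      At 0: not (Box r and r) is false, so not not (Box r and r) is true.
Satisfying worlds: {1}

1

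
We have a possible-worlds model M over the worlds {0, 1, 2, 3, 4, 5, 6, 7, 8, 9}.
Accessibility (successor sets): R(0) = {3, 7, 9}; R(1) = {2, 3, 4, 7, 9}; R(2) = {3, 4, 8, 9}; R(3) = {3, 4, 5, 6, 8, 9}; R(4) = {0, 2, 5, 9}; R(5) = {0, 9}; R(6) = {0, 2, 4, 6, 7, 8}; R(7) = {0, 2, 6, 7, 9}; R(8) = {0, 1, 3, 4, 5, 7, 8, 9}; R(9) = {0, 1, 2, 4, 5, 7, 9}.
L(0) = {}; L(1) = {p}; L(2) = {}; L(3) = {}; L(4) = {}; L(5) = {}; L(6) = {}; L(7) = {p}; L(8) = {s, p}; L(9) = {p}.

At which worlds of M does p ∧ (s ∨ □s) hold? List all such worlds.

Let φ = p ∧ (s ∨ □s). Evaluate φ at each world:
  0 (successors {3, 7, 9}): φ is false.
  1 (successors {2, 3, 4, 7, 9}): φ is false.
  2 (successors {3, 4, 8, 9}): φ is false.
  3 (successors {3, 4, 5, 6, 8, 9}): φ is false.
  4 (successors {0, 2, 5, 9}): φ is false.
  5 (successors {0, 9}): φ is false.
  6 (successors {0, 2, 4, 6, 7, 8}): φ is false.
  7 (successors {0, 2, 6, 7, 9}): φ is false.
  8 (successors {0, 1, 3, 4, 5, 7, 8, 9}): φ is true.
  9 (successors {0, 1, 2, 4, 5, 7, 9}): φ is false.
For instance, at 8:
  At 8: p is true, s ∨ □s is true, so p ∧ (s ∨ □s) is true.
    At 8: s is true, □s is false, so s ∨ □s is true.
      At 8: □s requires s at every successor {0, 1, 3, 4, 5, 7, 8, 9}.
        s fails at 0, so □s is false at 8.
Satisfying worlds: {8}

8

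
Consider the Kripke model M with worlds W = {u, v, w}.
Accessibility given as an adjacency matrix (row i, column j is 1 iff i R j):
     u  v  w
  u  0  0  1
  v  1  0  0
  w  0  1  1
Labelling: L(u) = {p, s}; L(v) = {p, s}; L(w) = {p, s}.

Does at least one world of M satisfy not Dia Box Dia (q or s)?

Let φ = not Dia Box Dia (q or s). Evaluate φ at each world:
  u (successors {w}): φ is false.
  v (successors {u}): φ is false.
  w (successors {v, w}): φ is false.
For instance, at u:
  At u: Dia Box Dia (q or s) is true, so not Dia Box Dia (q or s) is false.
    At u: Dia Box Dia (q or s) requires Box Dia (q or s) at some successor in {w}.
      Box Dia (q or s) holds at w, so Dia Box Dia (q or s) is true at u.

No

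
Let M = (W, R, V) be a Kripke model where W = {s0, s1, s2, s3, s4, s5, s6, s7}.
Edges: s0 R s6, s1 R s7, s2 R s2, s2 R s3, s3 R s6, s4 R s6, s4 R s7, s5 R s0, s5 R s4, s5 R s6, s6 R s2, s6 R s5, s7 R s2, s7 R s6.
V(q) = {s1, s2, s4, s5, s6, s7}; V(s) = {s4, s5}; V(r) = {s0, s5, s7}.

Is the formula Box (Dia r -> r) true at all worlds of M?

No

Recall that Box ψ holds at a world iff ψ holds at every accessible world, and Dia ψ holds iff ψ holds at some accessible world.
Let φ = Box (Dia r -> r). Evaluate φ at each world:
  s0 (successors {s6}): φ is false.
  s1 (successors {s7}): φ is true.
  s2 (successors {s2, s3}): φ is true.
  s3 (successors {s6}): φ is false.
  s4 (successors {s6, s7}): φ is false.
  s5 (successors {s0, s4, s6}): φ is false.
  s6 (successors {s2, s5}): φ is true.
  s7 (successors {s2, s6}): φ is false.
Detail at s0 (counterexample):
  At s0: Box (Dia r -> r) requires Dia r -> r at every successor {s6}.
    Dia r -> r fails at s6, so Box (Dia r -> r) is false at s0.
      At s6: Dia r is true, r is false, so Dia r -> r is false.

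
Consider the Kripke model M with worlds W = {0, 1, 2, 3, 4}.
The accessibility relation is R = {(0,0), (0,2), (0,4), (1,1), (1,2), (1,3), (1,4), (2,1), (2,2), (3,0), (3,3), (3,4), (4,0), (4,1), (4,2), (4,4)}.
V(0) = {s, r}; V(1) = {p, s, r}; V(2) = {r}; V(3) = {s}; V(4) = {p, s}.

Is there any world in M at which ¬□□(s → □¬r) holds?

Let φ = ¬□□(s → □¬r). Evaluate φ at each world:
  0 (successors {0, 2, 4}): φ is true.
  1 (successors {1, 2, 3, 4}): φ is true.
  2 (successors {1, 2}): φ is true.
  3 (successors {0, 3, 4}): φ is true.
  4 (successors {0, 1, 2, 4}): φ is true.
Detail at 0 (witness):
  At 0: □□(s → □¬r) is false, so ¬□□(s → □¬r) is true.
    At 0: □□(s → □¬r) requires □(s → □¬r) at every successor {0, 2, 4}.
      □(s → □¬r) fails at 0, so □□(s → □¬r) is false at 0.

Yes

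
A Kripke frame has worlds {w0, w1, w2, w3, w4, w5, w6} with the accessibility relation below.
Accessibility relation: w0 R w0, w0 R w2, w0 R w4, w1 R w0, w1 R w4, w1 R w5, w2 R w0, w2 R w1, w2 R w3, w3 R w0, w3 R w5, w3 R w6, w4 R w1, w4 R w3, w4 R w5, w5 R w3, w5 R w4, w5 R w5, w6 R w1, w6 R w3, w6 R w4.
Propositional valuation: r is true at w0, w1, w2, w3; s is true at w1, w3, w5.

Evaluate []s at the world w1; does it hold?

No

At w1: []s requires s at every successor {w0, w4, w5}.
  s fails at w0, so []s is false at w1.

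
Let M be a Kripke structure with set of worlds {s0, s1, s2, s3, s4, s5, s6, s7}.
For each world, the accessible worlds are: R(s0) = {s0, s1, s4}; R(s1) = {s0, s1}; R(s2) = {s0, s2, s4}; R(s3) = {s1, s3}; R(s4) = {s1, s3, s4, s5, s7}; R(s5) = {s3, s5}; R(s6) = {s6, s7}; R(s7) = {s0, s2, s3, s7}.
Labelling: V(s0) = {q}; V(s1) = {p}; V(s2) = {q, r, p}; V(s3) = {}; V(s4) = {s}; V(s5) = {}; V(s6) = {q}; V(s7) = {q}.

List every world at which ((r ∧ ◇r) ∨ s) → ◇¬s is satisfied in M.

Let φ = ((r ∧ ◇r) ∨ s) → ◇¬s. Evaluate φ at each world:
  s0 (successors {s0, s1, s4}): φ is true.
  s1 (successors {s0, s1}): φ is true.
  s2 (successors {s0, s2, s4}): φ is true.
  s3 (successors {s1, s3}): φ is true.
  s4 (successors {s1, s3, s4, s5, s7}): φ is true.
  s5 (successors {s3, s5}): φ is true.
  s6 (successors {s6, s7}): φ is true.
  s7 (successors {s0, s2, s3, s7}): φ is true.
For instance, at s2:
  At s2: (r ∧ ◇r) ∨ s is true, ◇¬s is true, so ((r ∧ ◇r) ∨ s) → ◇¬s is true.
    At s2: r ∧ ◇r is true, s is false, so (r ∧ ◇r) ∨ s is true.
      At s2: r is true, ◇r is true, so r ∧ ◇r is true.
    At s2: ◇¬s requires ¬s at some successor in {s0, s2, s4}.
      ¬s holds at s0, so ◇¬s is true at s2.
Satisfying worlds: {s0, s1, s2, s3, s4, s5, s6, s7}

s0, s1, s2, s3, s4, s5, s6, s7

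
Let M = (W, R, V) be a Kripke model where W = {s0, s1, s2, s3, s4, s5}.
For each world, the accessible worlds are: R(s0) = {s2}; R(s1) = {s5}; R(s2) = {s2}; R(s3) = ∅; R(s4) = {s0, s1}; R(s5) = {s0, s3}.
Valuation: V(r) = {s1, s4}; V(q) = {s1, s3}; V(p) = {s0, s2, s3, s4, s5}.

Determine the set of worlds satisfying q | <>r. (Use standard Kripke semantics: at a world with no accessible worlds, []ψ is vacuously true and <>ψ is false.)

Let φ = q | <>r. Evaluate φ at each world:
  s0 (successors {s2}): φ is false.
  s1 (successors {s5}): φ is true.
  s2 (successors {s2}): φ is false.
  s3 (successors ∅): φ is true.
  s4 (successors {s0, s1}): φ is true.
  s5 (successors {s0, s3}): φ is false.
For instance, at s5:
  At s5: q is false, <>r is false, so q | <>r is false.
    At s5: <>r requires r at some successor in {s0, s3}.
      At s0: r is false.
      At s3: r is false.
    So <>r is false at s5.
Satisfying worlds: {s1, s3, s4}

s1, s3, s4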